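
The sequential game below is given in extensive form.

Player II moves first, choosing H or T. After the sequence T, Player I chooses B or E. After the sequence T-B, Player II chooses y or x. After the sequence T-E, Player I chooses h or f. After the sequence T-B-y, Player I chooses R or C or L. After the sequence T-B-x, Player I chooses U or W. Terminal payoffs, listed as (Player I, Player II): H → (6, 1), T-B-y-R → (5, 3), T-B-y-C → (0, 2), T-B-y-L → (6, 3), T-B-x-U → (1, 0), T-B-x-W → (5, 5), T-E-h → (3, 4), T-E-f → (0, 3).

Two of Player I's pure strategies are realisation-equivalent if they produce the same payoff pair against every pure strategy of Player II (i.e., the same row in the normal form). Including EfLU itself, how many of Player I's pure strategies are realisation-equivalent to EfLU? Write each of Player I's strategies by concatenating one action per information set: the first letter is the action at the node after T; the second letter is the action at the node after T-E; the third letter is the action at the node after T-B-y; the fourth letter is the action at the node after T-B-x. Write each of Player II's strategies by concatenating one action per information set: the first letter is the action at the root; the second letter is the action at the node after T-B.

6

Row for EfLU (columns Hy, Hx, Ty, Tx): (6,1) (6,1) (0,3) (0,3).
Under EfLU, Player I's choice at the node after T-B-y and at the node after T-B-x can never be reached regardless of what Player II does, so varying those choices leaves every outcome unchanged.
Holding the reachable choices fixed and varying the unreachable ones freely already gives 3 × 2 = 6 equivalent strategies.
No other strategy reproduces this row, so those 6 are the full class: EfRU, EfRW, EfCU, EfCW, EfLU, EfLW.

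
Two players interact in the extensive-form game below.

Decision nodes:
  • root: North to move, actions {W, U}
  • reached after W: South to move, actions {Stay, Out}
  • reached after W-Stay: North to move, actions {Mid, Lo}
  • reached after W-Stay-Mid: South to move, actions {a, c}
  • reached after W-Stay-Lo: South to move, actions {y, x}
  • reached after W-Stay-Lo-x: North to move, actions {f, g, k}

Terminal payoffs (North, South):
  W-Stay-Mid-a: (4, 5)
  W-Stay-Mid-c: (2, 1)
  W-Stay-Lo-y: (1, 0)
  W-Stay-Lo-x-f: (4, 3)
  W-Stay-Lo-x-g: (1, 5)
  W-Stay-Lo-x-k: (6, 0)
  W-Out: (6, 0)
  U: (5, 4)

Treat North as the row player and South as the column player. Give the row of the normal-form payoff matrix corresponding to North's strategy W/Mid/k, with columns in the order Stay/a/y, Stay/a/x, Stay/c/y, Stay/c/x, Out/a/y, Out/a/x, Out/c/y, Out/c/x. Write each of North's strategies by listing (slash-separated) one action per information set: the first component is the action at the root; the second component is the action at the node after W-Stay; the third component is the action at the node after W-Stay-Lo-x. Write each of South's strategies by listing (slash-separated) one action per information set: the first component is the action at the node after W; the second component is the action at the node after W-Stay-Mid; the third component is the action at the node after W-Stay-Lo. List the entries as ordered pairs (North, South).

(4,5) (4,5) (2,1) (2,1) (6,0) (6,0) (6,0) (6,0)

vs Stay/a/y: North plays W → South plays Stay at [W] → North plays Mid at [W-Stay] → South plays a at [W-Stay-Mid] → (4, 5)
vs Stay/a/x: North plays W → South plays Stay at [W] → North plays Mid at [W-Stay] → South plays a at [W-Stay-Mid] → (4, 5)
vs Stay/c/y: North plays W → South plays Stay at [W] → North plays Mid at [W-Stay] → South plays c at [W-Stay-Mid] → (2, 1)
vs Stay/c/x: North plays W → South plays Stay at [W] → North plays Mid at [W-Stay] → South plays c at [W-Stay-Mid] → (2, 1)
vs Out/a/y: North plays W → South plays Out at [W] → (6, 0)
vs Out/a/x: North plays W → South plays Out at [W] → (6, 0)
vs Out/c/y: North plays W → South plays Out at [W] → (6, 0)
vs Out/c/x: North plays W → South plays Out at [W] → (6, 0)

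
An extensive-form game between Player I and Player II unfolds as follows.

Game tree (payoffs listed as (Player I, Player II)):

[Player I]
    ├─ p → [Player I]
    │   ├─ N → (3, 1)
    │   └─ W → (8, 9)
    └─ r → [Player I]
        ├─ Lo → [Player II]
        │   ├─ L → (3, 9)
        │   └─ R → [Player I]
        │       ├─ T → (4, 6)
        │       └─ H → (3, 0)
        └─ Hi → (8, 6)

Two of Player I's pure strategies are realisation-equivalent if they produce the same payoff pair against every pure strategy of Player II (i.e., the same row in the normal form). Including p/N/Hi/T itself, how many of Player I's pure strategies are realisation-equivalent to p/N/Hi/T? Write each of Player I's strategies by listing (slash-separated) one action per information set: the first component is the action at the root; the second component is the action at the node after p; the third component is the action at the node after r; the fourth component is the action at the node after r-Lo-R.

4

Row for p/N/Hi/T (columns L, R): (3,1) (3,1).
Under p/N/Hi/T, Player I's choice at the node after r and at the node after r-Lo-R can never be reached regardless of what Player II does, so varying those choices leaves every outcome unchanged.
Holding the reachable choices fixed and varying the unreachable ones freely already gives 2 × 2 = 4 equivalent strategies.
No other strategy reproduces this row, so those 4 are the full class: p/N/Lo/T, p/N/Lo/H, p/N/Hi/T, p/N/Hi/H.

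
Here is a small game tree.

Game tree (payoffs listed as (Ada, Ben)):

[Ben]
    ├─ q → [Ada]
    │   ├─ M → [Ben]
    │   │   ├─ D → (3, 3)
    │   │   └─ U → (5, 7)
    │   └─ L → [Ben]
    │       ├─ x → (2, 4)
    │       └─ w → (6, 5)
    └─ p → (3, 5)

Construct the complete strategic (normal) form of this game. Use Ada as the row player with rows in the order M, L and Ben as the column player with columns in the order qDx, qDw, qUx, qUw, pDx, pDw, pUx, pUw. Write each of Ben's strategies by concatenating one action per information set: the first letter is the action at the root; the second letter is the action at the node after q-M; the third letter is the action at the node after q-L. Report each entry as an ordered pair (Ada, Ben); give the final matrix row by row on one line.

Row M: qDx→(3,3), qDw→(3,3), qUx→(5,7), qUw→(5,7), pDx→(3,5), pDw→(3,5), pUx→(3,5), pUw→(3,5)
Row L: qDx→(2,4), qDw→(6,5), qUx→(2,4), qUw→(6,5), pDx→(3,5), pDw→(3,5), pUx→(3,5), pUw→(3,5)

M: (3,3) (3,3) (5,7) (5,7) (3,5) (3,5) (3,5) (3,5) | L: (2,4) (6,5) (2,4) (6,5) (3,5) (3,5) (3,5) (3,5)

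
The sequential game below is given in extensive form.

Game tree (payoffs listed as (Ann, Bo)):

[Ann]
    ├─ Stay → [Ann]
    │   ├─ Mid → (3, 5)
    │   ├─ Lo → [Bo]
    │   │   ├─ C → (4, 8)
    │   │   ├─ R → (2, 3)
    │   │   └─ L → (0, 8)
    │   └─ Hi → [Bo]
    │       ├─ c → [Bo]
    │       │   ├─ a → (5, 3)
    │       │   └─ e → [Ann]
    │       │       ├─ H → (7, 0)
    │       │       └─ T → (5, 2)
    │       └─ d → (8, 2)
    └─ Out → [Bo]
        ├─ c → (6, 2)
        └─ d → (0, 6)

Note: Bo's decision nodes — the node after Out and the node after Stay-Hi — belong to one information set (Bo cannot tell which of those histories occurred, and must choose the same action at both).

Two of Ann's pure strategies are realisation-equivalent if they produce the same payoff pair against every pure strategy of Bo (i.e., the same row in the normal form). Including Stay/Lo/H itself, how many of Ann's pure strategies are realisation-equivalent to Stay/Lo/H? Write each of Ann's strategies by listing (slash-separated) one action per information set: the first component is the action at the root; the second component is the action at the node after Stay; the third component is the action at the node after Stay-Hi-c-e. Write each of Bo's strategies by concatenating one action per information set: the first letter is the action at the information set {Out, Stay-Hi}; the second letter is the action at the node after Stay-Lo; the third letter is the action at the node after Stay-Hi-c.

Row for Stay/Lo/H (columns cCa, cCe, cRa, cRe, cLa, cLe, dCa, dCe, dRa, dRe, dLa, dLe): (4,8) (4,8) (2,3) (2,3) (0,8) (0,8) (4,8) (4,8) (2,3) (2,3) (0,8) (0,8).
Under Stay/Lo/H, Ann's choice at the node after Stay-Hi-c-e can never be reached regardless of what Bo does, so varying those choices leaves every outcome unchanged.
Holding the reachable choices fixed and varying the unreachable one freely already gives 2 equivalent strategies.
No other strategy reproduces this row, so those 2 are the full class: Stay/Lo/H, Stay/Lo/T.

2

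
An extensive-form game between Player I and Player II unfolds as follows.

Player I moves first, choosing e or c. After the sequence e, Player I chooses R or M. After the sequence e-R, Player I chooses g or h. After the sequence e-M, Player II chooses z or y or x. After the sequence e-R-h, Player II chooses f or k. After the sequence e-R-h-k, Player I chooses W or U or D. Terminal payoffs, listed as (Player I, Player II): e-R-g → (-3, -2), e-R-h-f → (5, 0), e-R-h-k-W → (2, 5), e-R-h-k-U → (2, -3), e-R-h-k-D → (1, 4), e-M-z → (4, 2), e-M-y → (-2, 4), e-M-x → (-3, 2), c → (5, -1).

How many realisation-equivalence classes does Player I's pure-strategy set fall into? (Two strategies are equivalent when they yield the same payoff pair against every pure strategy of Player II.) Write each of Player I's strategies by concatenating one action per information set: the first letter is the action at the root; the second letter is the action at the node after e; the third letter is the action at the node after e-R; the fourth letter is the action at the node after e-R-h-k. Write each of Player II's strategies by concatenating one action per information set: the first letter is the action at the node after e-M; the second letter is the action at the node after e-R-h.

Player I has 24 pure strategies: eRgW, eRgU, eRgD, eRhW, eRhU, eRhD, eMgW, eMgU, eMgD, eMhW, eMhU, eMhD, cRgW, cRgU, cRgD, cRhW, cRhU, cRhD, cMgW, cMgU, cMgD, cMhW, cMhU, cMhD. Columns: zf, zk, yf, yk, xf, xk.
{eRgW, eRgU, eRgD} → row (-3,-2) (-3,-2) (-3,-2) (-3,-2) (-3,-2) (-3,-2)
{eRhW} → row (5,0) (2,5) (5,0) (2,5) (5,0) (2,5)
{eRhU} → row (5,0) (2,-3) (5,0) (2,-3) (5,0) (2,-3)
{eRhD} → row (5,0) (1,4) (5,0) (1,4) (5,0) (1,4)
{eMgW, eMgU, eMgD, eMhW, eMhU, eMhD} → row (4,2) (4,2) (-2,4) (-2,4) (-3,2) (-3,2)
{cRgW, cRgU, cRgD, cRhW, cRhU, cRhD, cMgW, cMgU, cMgD, cMhW, cMhU, cMhD} → row (5,-1) (5,-1) (5,-1) (5,-1) (5,-1) (5,-1)
That's 6 distinct rows out of 24 strategies.

6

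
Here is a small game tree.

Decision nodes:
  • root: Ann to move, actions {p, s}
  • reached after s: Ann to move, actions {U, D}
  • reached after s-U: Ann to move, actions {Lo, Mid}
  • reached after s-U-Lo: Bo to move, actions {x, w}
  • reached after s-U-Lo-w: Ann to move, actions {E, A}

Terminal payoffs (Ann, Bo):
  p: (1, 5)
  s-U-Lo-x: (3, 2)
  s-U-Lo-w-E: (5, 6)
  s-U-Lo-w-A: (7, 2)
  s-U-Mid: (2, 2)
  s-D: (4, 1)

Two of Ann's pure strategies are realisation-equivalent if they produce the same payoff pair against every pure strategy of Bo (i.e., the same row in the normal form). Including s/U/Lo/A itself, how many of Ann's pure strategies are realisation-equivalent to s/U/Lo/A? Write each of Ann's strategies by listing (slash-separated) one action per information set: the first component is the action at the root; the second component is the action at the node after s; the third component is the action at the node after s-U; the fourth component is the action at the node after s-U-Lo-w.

1

Row for s/U/Lo/A (columns x, w): (3,2) (7,2).
Every one of Ann's information sets is on the play path for some reply by Bo when Ann follows s/U/Lo/A.
Changing the action at any of them therefore changes at least one column, so only s/U/Lo/A itself gives this row.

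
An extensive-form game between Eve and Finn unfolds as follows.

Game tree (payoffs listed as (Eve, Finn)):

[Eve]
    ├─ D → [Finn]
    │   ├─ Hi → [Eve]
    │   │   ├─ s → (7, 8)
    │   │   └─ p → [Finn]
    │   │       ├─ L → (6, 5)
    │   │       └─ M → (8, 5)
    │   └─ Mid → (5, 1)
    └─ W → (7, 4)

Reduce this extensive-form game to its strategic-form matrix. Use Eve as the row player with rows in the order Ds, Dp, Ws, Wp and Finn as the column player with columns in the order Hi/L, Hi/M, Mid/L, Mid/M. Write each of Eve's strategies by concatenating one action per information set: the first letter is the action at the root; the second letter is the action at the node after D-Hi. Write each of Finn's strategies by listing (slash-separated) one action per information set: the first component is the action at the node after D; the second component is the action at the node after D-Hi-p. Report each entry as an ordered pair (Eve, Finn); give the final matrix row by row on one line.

         Hi/L     Hi/M    Mid/L    Mid/M
  Ds    (7,8)    (7,8)    (5,1)    (5,1)
  Dp    (6,5)    (8,5)    (5,1)    (5,1)
  Ws    (7,4)    (7,4)    (7,4)    (7,4)
  Wp    (7,4)    (7,4)    (7,4)    (7,4)

Ds: (7,8) (7,8) (5,1) (5,1) | Dp: (6,5) (8,5) (5,1) (5,1) | Ws: (7,4) (7,4) (7,4) (7,4) | Wp: (7,4) (7,4) (7,4) (7,4)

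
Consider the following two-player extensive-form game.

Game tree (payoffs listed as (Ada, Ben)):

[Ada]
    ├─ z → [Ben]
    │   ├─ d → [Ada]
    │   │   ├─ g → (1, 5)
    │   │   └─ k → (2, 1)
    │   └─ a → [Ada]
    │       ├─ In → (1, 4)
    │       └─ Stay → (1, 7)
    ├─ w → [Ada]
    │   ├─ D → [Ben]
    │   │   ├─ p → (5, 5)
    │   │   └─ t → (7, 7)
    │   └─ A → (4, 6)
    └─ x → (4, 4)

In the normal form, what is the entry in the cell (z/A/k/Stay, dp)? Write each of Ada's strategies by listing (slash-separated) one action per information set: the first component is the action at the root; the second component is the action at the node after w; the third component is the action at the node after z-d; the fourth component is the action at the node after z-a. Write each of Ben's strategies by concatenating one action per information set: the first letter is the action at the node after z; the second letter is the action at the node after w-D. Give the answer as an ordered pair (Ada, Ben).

Trace the play path from the root:
  Ada plays z
  Ben plays d at [z]
  Ada plays k at [z-d]
→ terminal payoff (2, 1).
(Ada's choice at the node after w is never reached on this path, so it doesn't affect the outcome.)

(2, 1)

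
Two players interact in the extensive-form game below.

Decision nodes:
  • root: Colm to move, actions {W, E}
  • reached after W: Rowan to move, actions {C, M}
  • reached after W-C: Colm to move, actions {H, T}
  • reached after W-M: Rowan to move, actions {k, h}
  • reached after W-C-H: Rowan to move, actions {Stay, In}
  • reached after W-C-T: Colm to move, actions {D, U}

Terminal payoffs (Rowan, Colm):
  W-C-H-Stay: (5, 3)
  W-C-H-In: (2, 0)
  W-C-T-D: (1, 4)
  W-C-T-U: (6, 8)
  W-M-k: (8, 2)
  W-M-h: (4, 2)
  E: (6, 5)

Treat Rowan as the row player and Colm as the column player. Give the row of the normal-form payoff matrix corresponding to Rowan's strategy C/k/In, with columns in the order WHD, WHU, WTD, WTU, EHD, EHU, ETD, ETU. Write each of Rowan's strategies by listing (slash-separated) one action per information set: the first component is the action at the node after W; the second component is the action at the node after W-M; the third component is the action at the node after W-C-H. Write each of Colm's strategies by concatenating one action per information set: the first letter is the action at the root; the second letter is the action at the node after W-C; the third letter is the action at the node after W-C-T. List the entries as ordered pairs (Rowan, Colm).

(2,0) (2,0) (1,4) (6,8) (6,5) (6,5) (6,5) (6,5)

vs WHD: Colm plays W → Rowan plays C at [W] → Colm plays H at [W-C] → Rowan plays In at [W-C-H] → (2, 0)
vs WHU: Colm plays W → Rowan plays C at [W] → Colm plays H at [W-C] → Rowan plays In at [W-C-H] → (2, 0)
vs WTD: Colm plays W → Rowan plays C at [W] → Colm plays T at [W-C] → Colm plays D at [W-C-T] → (1, 4)
vs WTU: Colm plays W → Rowan plays C at [W] → Colm plays T at [W-C] → Colm plays U at [W-C-T] → (6, 8)
vs EHD: Colm plays E → (6, 5)
vs EHU: Colm plays E → (6, 5)
vs ETD: Colm plays E → (6, 5)
vs ETU: Colm plays E → (6, 5)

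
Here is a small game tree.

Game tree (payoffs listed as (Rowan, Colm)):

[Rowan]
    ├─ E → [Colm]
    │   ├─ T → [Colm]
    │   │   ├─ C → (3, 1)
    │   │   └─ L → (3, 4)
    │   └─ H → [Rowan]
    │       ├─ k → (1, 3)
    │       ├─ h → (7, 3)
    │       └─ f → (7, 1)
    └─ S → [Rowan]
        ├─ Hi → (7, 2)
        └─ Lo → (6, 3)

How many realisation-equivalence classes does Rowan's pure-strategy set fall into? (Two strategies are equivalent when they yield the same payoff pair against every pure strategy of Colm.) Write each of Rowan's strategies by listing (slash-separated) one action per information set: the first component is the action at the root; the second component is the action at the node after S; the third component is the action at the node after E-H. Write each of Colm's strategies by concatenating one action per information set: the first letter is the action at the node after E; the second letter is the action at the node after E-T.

5

Rowan has 12 pure strategies: E/Hi/k, E/Hi/h, E/Hi/f, E/Lo/k, E/Lo/h, E/Lo/f, S/Hi/k, S/Hi/h, S/Hi/f, S/Lo/k, S/Lo/h, S/Lo/f. Columns: TC, TL, HC, HL.
{E/Hi/k, E/Lo/k} → row (3,1) (3,4) (1,3) (1,3)
{E/Hi/h, E/Lo/h} → row (3,1) (3,4) (7,3) (7,3)
{E/Hi/f, E/Lo/f} → row (3,1) (3,4) (7,1) (7,1)
{S/Hi/k, S/Hi/h, S/Hi/f} → row (7,2) (7,2) (7,2) (7,2)
{S/Lo/k, S/Lo/h, S/Lo/f} → row (6,3) (6,3) (6,3) (6,3)
That's 5 distinct rows out of 12 strategies.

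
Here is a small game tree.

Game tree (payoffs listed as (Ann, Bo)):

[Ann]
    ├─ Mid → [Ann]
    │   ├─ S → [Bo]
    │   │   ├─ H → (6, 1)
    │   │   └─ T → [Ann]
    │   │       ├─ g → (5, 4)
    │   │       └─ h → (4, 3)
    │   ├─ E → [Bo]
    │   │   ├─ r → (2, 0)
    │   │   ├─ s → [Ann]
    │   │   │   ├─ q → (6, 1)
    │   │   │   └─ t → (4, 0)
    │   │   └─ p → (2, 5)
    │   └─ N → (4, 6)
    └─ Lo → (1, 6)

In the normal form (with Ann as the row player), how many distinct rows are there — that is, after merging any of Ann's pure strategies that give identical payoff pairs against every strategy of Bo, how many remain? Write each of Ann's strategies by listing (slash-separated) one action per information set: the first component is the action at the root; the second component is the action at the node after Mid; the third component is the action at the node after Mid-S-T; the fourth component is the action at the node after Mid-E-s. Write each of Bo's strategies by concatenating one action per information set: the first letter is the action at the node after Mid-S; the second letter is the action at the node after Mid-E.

6

Ann has 24 pure strategies: Mid/S/g/q, Mid/S/g/t, Mid/S/h/q, Mid/S/h/t, Mid/E/g/q, Mid/E/g/t, Mid/E/h/q, Mid/E/h/t, Mid/N/g/q, Mid/N/g/t, Mid/N/h/q, Mid/N/h/t, Lo/S/g/q, Lo/S/g/t, Lo/S/h/q, Lo/S/h/t, Lo/E/g/q, Lo/E/g/t, Lo/E/h/q, Lo/E/h/t, Lo/N/g/q, Lo/N/g/t, Lo/N/h/q, Lo/N/h/t. Columns: Hr, Hs, Hp, Tr, Ts, Tp.
{Mid/S/g/q, Mid/S/g/t} → row (6,1) (6,1) (6,1) (5,4) (5,4) (5,4)
{Mid/S/h/q, Mid/S/h/t} → row (6,1) (6,1) (6,1) (4,3) (4,3) (4,3)
{Mid/E/g/q, Mid/E/h/q} → row (2,0) (6,1) (2,5) (2,0) (6,1) (2,5)
{Mid/E/g/t, Mid/E/h/t} → row (2,0) (4,0) (2,5) (2,0) (4,0) (2,5)
{Mid/N/g/q, Mid/N/g/t, Mid/N/h/q, Mid/N/h/t} → row (4,6) (4,6) (4,6) (4,6) (4,6) (4,6)
{Lo/S/g/q, Lo/S/g/t, Lo/S/h/q, Lo/S/h/t, Lo/E/g/q, Lo/E/g/t, Lo/E/h/q, Lo/E/h/t, Lo/N/g/q, Lo/N/g/t, Lo/N/h/q, Lo/N/h/t} → row (1,6) (1,6) (1,6) (1,6) (1,6) (1,6)
That's 6 distinct rows out of 24 strategies.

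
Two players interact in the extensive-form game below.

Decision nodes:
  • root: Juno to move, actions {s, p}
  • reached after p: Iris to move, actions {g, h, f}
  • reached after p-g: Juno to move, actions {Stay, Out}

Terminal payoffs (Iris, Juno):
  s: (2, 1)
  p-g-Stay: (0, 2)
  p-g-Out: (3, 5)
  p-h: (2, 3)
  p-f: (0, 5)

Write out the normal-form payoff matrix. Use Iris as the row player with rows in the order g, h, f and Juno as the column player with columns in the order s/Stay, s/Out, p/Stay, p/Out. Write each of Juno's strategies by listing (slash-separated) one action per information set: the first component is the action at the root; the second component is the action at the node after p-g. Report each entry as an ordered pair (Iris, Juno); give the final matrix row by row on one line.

       s/Stay    s/Out   p/Stay    p/Out
   g    (2,1)    (2,1)    (0,2)    (3,5)
   h    (2,1)    (2,1)    (2,3)    (2,3)
   f    (2,1)    (2,1)    (0,5)    (0,5)

g: (2,1) (2,1) (0,2) (3,5) | h: (2,1) (2,1) (2,3) (2,3) | f: (2,1) (2,1) (0,5) (0,5)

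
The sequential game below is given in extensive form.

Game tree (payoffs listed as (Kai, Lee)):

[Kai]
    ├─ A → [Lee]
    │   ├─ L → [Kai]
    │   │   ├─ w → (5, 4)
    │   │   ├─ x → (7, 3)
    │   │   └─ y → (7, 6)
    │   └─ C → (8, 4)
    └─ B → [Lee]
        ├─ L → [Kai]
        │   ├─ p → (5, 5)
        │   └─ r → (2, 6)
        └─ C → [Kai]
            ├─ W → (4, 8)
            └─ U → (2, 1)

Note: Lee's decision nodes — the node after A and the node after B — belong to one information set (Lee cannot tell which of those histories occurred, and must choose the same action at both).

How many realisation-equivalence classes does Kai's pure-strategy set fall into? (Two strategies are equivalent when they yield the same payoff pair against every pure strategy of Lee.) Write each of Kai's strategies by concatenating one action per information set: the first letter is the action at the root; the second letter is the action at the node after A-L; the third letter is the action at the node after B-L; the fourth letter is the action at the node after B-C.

Kai has 24 pure strategies: AwpW, AwpU, AwrW, AwrU, AxpW, AxpU, AxrW, AxrU, AypW, AypU, AyrW, AyrU, BwpW, BwpU, BwrW, BwrU, BxpW, BxpU, BxrW, BxrU, BypW, BypU, ByrW, ByrU. Columns: L, C.
{AwpW, AwpU, AwrW, AwrU} → row (5,4) (8,4)
{AxpW, AxpU, AxrW, AxrU} → row (7,3) (8,4)
{AypW, AypU, AyrW, AyrU} → row (7,6) (8,4)
{BwpW, BxpW, BypW} → row (5,5) (4,8)
{BwpU, BxpU, BypU} → row (5,5) (2,1)
{BwrW, BxrW, ByrW} → row (2,6) (4,8)
{BwrU, BxrU, ByrU} → row (2,6) (2,1)
That's 7 distinct rows out of 24 strategies.

7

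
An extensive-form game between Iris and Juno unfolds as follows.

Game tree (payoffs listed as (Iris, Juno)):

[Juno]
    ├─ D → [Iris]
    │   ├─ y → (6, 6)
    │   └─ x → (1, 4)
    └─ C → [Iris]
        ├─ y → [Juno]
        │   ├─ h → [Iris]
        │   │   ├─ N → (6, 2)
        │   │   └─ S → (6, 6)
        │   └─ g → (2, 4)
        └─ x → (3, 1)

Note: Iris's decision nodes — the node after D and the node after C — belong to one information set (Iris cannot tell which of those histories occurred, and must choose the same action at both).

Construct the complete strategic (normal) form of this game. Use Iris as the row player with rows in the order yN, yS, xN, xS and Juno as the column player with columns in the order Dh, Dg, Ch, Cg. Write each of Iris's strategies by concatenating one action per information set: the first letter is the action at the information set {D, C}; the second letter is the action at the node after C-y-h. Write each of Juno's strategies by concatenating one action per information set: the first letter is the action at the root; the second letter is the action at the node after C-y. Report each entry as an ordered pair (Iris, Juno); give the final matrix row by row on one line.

yN: (6,6) (6,6) (6,2) (2,4) | yS: (6,6) (6,6) (6,6) (2,4) | xN: (1,4) (1,4) (3,1) (3,1) | xS: (1,4) (1,4) (3,1) (3,1)

           Dh       Dg       Ch       Cg
  yN    (6,6)    (6,6)    (6,2)    (2,4)
  yS    (6,6)    (6,6)    (6,6)    (2,4)
  xN    (1,4)    (1,4)    (3,1)    (3,1)
  xS    (1,4)    (1,4)    (3,1)    (3,1)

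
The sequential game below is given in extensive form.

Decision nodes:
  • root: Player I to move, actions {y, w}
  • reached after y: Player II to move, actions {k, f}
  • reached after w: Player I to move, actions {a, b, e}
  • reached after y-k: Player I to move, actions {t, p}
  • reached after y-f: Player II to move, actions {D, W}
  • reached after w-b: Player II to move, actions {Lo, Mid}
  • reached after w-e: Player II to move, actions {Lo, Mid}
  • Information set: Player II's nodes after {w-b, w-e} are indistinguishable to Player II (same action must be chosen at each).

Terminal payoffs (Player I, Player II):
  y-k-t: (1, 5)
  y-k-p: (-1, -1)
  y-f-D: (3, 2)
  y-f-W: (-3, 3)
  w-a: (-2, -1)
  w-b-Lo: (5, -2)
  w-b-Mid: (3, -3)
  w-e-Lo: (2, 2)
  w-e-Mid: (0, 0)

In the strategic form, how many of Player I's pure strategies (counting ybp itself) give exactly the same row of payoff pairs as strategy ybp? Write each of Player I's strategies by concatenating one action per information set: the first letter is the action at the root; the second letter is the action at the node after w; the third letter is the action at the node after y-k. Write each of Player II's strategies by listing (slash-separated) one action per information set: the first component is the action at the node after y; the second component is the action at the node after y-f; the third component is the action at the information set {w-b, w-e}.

3

Row for ybp (columns k/D/Lo, k/D/Mid, k/W/Lo, k/W/Mid, f/D/Lo, f/D/Mid, f/W/Lo, f/W/Mid): (-1,-1) (-1,-1) (-1,-1) (-1,-1) (3,2) (3,2) (-3,3) (-3,3).
Under ybp, Player I's choice at the node after w can never be reached regardless of what Player II does, so varying those choices leaves every outcome unchanged.
Holding the reachable choices fixed and varying the unreachable one freely already gives 3 equivalent strategies.
No other strategy reproduces this row, so those 3 are the full class: yap, ybp, yep.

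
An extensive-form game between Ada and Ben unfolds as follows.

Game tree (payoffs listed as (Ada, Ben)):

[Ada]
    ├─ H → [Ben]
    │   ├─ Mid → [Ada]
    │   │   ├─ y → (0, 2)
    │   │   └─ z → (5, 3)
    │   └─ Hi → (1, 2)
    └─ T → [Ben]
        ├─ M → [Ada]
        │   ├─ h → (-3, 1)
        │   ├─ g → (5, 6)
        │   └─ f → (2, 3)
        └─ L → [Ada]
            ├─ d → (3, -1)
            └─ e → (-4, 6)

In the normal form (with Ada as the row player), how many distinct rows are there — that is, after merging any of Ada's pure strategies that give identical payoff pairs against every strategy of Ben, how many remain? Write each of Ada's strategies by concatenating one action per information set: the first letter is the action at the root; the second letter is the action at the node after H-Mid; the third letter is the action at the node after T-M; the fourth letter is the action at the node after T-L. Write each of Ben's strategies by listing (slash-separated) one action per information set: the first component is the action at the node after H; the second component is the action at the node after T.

Ada has 24 pure strategies: Hyhd, Hyhe, Hygd, Hyge, Hyfd, Hyfe, Hzhd, Hzhe, Hzgd, Hzge, Hzfd, Hzfe, Tyhd, Tyhe, Tygd, Tyge, Tyfd, Tyfe, Tzhd, Tzhe, Tzgd, Tzge, Tzfd, Tzfe. Columns: Mid/M, Mid/L, Hi/M, Hi/L.
{Hyhd, Hyhe, Hygd, Hyge, Hyfd, Hyfe} → row (0,2) (0,2) (1,2) (1,2)
{Hzhd, Hzhe, Hzgd, Hzge, Hzfd, Hzfe} → row (5,3) (5,3) (1,2) (1,2)
{Tyhd, Tzhd} → row (-3,1) (3,-1) (-3,1) (3,-1)
{Tyhe, Tzhe} → row (-3,1) (-4,6) (-3,1) (-4,6)
{Tygd, Tzgd} → row (5,6) (3,-1) (5,6) (3,-1)
{Tyge, Tzge} → row (5,6) (-4,6) (5,6) (-4,6)
{Tyfd, Tzfd} → row (2,3) (3,-1) (2,3) (3,-1)
{Tyfe, Tzfe} → row (2,3) (-4,6) (2,3) (-4,6)
That's 8 distinct rows out of 24 strategies.

8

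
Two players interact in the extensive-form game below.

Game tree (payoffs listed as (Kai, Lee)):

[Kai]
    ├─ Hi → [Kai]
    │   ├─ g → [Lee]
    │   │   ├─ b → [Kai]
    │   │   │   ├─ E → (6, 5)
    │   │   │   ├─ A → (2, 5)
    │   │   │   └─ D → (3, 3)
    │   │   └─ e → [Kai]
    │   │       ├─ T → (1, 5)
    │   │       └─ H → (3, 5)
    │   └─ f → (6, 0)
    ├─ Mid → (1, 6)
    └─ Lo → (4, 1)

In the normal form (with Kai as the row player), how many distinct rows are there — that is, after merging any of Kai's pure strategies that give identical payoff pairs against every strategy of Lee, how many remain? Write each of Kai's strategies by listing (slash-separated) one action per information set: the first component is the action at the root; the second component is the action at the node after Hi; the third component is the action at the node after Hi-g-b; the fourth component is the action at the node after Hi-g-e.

Kai has 36 pure strategies: Hi/g/E/T, Hi/g/E/H, Hi/g/A/T, Hi/g/A/H, Hi/g/D/T, Hi/g/D/H, Hi/f/E/T, Hi/f/E/H, Hi/f/A/T, Hi/f/A/H, Hi/f/D/T, Hi/f/D/H, Mid/g/E/T, Mid/g/E/H, Mid/g/A/T, Mid/g/A/H, Mid/g/D/T, Mid/g/D/H, Mid/f/E/T, Mid/f/E/H, Mid/f/A/T, Mid/f/A/H, Mid/f/D/T, Mid/f/D/H, Lo/g/E/T, Lo/g/E/H, Lo/g/A/T, Lo/g/A/H, Lo/g/D/T, Lo/g/D/H, Lo/f/E/T, Lo/f/E/H, Lo/f/A/T, Lo/f/A/H, Lo/f/D/T, Lo/f/D/H. Columns: b, e.
{Hi/g/E/T} → row (6,5) (1,5)
{Hi/g/E/H} → row (6,5) (3,5)
{Hi/g/A/T} → row (2,5) (1,5)
{Hi/g/A/H} → row (2,5) (3,5)
{Hi/g/D/T} → row (3,3) (1,5)
{Hi/g/D/H} → row (3,3) (3,5)
{Hi/f/E/T, Hi/f/E/H, Hi/f/A/T, Hi/f/A/H, Hi/f/D/T, Hi/f/D/H} → row (6,0) (6,0)
{Mid/g/E/T, Mid/g/E/H, Mid/g/A/T, Mid/g/A/H, Mid/g/D/T, Mid/g/D/H, Mid/f/E/T, Mid/f/E/H, Mid/f/A/T, Mid/f/A/H, Mid/f/D/T, Mid/f/D/H} → row (1,6) (1,6)
{Lo/g/E/T, Lo/g/E/H, Lo/g/A/T, Lo/g/A/H, Lo/g/D/T, Lo/g/D/H, Lo/f/E/T, Lo/f/E/H, Lo/f/A/T, Lo/f/A/H, Lo/f/D/T, Lo/f/D/H} → row (4,1) (4,1)
That's 9 distinct rows out of 36 strategies.

9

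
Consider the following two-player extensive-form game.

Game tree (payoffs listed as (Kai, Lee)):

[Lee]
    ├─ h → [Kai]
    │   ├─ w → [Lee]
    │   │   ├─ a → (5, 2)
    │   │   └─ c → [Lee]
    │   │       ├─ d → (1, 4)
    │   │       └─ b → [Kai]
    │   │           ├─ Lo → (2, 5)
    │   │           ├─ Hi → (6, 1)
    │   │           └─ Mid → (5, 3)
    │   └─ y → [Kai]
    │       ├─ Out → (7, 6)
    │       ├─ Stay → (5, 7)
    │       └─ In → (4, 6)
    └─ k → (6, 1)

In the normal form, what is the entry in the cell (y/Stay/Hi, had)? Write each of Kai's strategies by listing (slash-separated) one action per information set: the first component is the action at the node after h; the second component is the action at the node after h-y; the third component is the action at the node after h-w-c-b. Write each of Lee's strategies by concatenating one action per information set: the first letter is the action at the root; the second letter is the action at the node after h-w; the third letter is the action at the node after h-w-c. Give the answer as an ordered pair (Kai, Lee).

Trace the play path from the root:
  Lee plays h
  Kai plays y at [h]
  Kai plays Stay at [h-y]
→ terminal payoff (5, 7).
(Kai's choice at the node after h-w-c-b is never reached on this path, so it doesn't affect the outcome.)

(5, 7)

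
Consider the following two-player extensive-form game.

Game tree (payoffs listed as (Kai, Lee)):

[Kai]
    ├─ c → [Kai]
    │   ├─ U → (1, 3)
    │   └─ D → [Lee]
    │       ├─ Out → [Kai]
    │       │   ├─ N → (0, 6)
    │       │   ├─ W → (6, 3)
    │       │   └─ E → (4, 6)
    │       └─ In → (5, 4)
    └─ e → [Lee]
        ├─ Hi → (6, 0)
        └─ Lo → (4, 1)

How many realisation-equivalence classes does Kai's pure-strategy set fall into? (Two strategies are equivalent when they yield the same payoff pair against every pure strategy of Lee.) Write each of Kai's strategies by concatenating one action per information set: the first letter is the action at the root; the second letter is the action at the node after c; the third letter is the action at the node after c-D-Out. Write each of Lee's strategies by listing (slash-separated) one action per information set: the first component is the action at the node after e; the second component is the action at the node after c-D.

5

Kai has 12 pure strategies: cUN, cUW, cUE, cDN, cDW, cDE, eUN, eUW, eUE, eDN, eDW, eDE. Columns: Hi/Out, Hi/In, Lo/Out, Lo/In.
{cUN, cUW, cUE} → row (1,3) (1,3) (1,3) (1,3)
{cDN} → row (0,6) (5,4) (0,6) (5,4)
{cDW} → row (6,3) (5,4) (6,3) (5,4)
{cDE} → row (4,6) (5,4) (4,6) (5,4)
{eUN, eUW, eUE, eDN, eDW, eDE} → row (6,0) (6,0) (4,1) (4,1)
That's 5 distinct rows out of 12 strategies.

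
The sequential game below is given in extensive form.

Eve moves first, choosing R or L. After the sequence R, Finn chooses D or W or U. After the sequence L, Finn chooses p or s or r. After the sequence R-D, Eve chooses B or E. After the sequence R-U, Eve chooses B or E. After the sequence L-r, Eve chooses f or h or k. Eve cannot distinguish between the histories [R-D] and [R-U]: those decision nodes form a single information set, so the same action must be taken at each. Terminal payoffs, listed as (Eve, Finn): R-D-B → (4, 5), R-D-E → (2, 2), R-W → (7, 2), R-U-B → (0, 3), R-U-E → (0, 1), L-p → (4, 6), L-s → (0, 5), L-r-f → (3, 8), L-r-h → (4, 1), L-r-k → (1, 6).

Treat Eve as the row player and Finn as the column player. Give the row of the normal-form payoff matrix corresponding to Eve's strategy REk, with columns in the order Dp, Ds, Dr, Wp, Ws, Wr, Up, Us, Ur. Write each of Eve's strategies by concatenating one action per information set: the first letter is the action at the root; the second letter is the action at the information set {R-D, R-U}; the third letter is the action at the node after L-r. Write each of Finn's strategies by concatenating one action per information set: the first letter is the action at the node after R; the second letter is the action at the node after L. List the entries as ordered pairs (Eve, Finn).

(2,2) (2,2) (2,2) (7,2) (7,2) (7,2) (0,1) (0,1) (0,1)

vs Dp: Eve plays R → Finn plays D at [R] → Eve plays E at [R-D] → (2, 2)
vs Ds: Eve plays R → Finn plays D at [R] → Eve plays E at [R-D] → (2, 2)
vs Dr: Eve plays R → Finn plays D at [R] → Eve plays E at [R-D] → (2, 2)
vs Wp: Eve plays R → Finn plays W at [R] → (7, 2)
vs Ws: Eve plays R → Finn plays W at [R] → (7, 2)
vs Wr: Eve plays R → Finn plays W at [R] → (7, 2)
vs Up: Eve plays R → Finn plays U at [R] → Eve plays E at [R-U] → (0, 1)
vs Us: Eve plays R → Finn plays U at [R] → Eve plays E at [R-U] → (0, 1)
vs Ur: Eve plays R → Finn plays U at [R] → Eve plays E at [R-U] → (0, 1)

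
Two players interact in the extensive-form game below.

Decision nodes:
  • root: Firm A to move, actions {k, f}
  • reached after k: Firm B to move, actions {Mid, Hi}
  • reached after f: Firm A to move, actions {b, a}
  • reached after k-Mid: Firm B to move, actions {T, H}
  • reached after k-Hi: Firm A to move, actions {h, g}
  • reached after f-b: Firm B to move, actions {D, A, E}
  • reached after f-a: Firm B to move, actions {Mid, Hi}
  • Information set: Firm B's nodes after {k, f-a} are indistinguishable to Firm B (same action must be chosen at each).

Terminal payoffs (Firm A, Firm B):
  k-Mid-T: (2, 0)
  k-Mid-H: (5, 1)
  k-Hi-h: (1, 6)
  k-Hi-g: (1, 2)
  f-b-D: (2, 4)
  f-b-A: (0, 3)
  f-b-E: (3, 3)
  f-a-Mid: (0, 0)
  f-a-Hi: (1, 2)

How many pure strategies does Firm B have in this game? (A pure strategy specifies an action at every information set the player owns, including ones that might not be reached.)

12

Firm B owns the information set {k, f-a} with actions {Mid, Hi} — two choices.
Firm B owns the node after k-Mid with actions {T, H} — two choices.
Firm B owns the node after f-b with actions {D, A, E} — three choices.
A pure strategy fixes one action at each information set independently, so the count is the product 2 × 2 × 3 = 12.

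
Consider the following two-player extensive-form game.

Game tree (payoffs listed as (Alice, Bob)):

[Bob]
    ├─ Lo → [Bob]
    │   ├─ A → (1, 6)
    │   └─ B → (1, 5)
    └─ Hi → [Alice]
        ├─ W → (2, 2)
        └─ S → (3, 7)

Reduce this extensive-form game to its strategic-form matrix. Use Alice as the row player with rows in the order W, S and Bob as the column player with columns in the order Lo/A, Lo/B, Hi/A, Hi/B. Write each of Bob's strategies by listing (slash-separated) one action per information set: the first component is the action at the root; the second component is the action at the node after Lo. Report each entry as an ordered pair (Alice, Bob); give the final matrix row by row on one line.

         Lo/A     Lo/B     Hi/A     Hi/B
   W    (1,6)    (1,5)    (2,2)    (2,2)
   S    (1,6)    (1,5)    (3,7)    (3,7)

W: (1,6) (1,5) (2,2) (2,2) | S: (1,6) (1,5) (3,7) (3,7)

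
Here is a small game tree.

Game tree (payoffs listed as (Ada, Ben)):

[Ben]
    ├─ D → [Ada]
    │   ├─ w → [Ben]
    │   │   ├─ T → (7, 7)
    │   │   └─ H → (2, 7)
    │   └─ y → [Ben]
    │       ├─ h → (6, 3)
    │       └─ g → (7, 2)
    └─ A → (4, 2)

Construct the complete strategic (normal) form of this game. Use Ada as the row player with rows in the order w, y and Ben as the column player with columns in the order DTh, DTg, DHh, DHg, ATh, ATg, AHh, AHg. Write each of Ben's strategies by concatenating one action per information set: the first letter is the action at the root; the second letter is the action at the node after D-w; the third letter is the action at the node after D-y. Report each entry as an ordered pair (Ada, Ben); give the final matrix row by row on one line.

Row w: DTh→(7,7), DTg→(7,7), DHh→(2,7), DHg→(2,7), ATh→(4,2), ATg→(4,2), AHh→(4,2), AHg→(4,2)
Row y: DTh→(6,3), DTg→(7,2), DHh→(6,3), DHg→(7,2), ATh→(4,2), ATg→(4,2), AHh→(4,2), AHg→(4,2)

w: (7,7) (7,7) (2,7) (2,7) (4,2) (4,2) (4,2) (4,2) | y: (6,3) (7,2) (6,3) (7,2) (4,2) (4,2) (4,2) (4,2)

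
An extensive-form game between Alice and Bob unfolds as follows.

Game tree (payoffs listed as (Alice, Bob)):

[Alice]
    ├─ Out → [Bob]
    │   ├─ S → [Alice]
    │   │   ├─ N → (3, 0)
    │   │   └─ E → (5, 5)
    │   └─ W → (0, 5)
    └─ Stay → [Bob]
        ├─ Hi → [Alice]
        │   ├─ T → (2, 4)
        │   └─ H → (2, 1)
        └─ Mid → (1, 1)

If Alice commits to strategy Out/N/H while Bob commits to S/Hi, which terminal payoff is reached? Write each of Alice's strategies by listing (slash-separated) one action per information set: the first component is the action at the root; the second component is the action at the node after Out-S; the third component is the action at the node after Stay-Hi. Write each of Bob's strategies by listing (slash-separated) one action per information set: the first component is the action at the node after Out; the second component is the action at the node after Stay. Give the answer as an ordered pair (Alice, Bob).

(3, 0)

Trace the play path from the root:
  Alice plays Out
  Bob plays S at [Out]
  Alice plays N at [Out-S]
→ terminal payoff (3, 0).
(Alice's choice at the node after Stay-Hi is never reached on this path, so it doesn't affect the outcome.)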